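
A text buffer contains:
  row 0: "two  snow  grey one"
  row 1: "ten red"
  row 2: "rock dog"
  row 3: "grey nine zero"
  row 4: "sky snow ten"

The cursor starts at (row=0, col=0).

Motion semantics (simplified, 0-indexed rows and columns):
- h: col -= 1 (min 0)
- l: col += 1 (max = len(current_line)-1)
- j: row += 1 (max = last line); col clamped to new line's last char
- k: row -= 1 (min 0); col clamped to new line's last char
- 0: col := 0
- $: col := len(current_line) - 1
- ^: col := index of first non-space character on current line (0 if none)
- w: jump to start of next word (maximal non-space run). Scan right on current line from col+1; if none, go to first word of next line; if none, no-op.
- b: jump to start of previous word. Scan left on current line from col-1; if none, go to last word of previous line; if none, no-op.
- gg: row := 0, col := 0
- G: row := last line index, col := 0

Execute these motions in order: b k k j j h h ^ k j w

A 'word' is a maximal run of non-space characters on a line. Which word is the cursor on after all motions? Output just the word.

After 1 (b): row=0 col=0 char='t'
After 2 (k): row=0 col=0 char='t'
After 3 (k): row=0 col=0 char='t'
After 4 (j): row=1 col=0 char='t'
After 5 (j): row=2 col=0 char='r'
After 6 (h): row=2 col=0 char='r'
After 7 (h): row=2 col=0 char='r'
After 8 (^): row=2 col=0 char='r'
After 9 (k): row=1 col=0 char='t'
After 10 (j): row=2 col=0 char='r'
After 11 (w): row=2 col=5 char='d'

Answer: dog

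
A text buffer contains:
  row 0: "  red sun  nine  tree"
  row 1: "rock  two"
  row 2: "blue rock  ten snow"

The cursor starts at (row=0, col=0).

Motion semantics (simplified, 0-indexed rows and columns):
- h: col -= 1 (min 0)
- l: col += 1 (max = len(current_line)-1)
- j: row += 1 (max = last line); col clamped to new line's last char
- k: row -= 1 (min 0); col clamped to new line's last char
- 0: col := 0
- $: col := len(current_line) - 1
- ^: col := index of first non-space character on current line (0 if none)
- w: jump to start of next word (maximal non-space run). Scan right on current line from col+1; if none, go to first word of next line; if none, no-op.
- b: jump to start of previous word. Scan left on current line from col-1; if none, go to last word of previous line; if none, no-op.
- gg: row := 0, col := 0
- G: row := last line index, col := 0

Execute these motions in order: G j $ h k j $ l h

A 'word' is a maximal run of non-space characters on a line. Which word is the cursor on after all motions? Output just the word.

Answer: snow

Derivation:
After 1 (G): row=2 col=0 char='b'
After 2 (j): row=2 col=0 char='b'
After 3 ($): row=2 col=18 char='w'
After 4 (h): row=2 col=17 char='o'
After 5 (k): row=1 col=8 char='o'
After 6 (j): row=2 col=8 char='k'
After 7 ($): row=2 col=18 char='w'
After 8 (l): row=2 col=18 char='w'
After 9 (h): row=2 col=17 char='o'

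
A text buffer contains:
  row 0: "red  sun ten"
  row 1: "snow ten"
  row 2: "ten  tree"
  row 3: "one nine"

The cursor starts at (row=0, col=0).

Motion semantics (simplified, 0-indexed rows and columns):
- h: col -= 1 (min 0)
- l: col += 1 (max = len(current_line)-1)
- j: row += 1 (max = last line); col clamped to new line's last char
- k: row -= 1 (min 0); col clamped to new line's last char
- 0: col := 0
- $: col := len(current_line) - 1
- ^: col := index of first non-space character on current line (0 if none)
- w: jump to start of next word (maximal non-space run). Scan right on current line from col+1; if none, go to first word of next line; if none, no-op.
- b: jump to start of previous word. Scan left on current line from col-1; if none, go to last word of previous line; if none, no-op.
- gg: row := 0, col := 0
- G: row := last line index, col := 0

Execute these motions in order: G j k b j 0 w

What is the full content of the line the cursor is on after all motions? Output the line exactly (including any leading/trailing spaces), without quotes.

After 1 (G): row=3 col=0 char='o'
After 2 (j): row=3 col=0 char='o'
After 3 (k): row=2 col=0 char='t'
After 4 (b): row=1 col=5 char='t'
After 5 (j): row=2 col=5 char='t'
After 6 (0): row=2 col=0 char='t'
After 7 (w): row=2 col=5 char='t'

Answer: ten  tree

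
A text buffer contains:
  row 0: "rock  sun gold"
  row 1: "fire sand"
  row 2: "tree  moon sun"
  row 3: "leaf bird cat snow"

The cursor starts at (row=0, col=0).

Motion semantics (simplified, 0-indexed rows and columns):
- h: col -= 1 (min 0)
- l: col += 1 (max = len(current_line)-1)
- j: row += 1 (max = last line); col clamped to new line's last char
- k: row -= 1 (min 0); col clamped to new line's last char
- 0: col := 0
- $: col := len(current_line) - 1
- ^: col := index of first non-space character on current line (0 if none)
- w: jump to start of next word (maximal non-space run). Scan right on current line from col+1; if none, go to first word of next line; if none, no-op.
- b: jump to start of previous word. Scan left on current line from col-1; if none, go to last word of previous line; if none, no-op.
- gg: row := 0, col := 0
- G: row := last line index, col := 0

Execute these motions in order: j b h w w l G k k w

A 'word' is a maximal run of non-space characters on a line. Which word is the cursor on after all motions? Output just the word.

Answer: sand

Derivation:
After 1 (j): row=1 col=0 char='f'
After 2 (b): row=0 col=10 char='g'
After 3 (h): row=0 col=9 char='_'
After 4 (w): row=0 col=10 char='g'
After 5 (w): row=1 col=0 char='f'
After 6 (l): row=1 col=1 char='i'
After 7 (G): row=3 col=0 char='l'
After 8 (k): row=2 col=0 char='t'
After 9 (k): row=1 col=0 char='f'
After 10 (w): row=1 col=5 char='s'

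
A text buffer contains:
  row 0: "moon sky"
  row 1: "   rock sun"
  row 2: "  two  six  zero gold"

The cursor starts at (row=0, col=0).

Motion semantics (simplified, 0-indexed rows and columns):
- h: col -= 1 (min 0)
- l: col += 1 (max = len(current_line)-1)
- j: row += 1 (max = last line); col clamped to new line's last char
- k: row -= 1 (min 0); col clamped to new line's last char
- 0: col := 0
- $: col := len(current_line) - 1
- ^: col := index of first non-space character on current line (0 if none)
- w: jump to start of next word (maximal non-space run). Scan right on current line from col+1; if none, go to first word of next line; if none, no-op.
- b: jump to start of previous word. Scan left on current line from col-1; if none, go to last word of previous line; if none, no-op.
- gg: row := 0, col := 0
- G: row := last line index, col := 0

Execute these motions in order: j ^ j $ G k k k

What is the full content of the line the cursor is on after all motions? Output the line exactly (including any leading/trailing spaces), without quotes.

Answer: moon sky

Derivation:
After 1 (j): row=1 col=0 char='_'
After 2 (^): row=1 col=3 char='r'
After 3 (j): row=2 col=3 char='w'
After 4 ($): row=2 col=20 char='d'
After 5 (G): row=2 col=0 char='_'
After 6 (k): row=1 col=0 char='_'
After 7 (k): row=0 col=0 char='m'
After 8 (k): row=0 col=0 char='m'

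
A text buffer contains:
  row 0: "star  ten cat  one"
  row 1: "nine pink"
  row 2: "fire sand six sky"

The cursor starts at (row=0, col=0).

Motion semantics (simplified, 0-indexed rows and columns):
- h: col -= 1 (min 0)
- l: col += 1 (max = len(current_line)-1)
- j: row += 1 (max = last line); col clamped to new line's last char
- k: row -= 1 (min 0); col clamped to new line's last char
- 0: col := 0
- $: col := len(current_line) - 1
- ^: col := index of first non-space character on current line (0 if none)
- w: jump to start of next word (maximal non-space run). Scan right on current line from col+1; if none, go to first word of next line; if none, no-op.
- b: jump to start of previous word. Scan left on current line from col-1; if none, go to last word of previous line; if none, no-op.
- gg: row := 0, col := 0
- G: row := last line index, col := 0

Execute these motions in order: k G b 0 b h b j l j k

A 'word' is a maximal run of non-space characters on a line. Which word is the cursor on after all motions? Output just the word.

Answer: pink

Derivation:
After 1 (k): row=0 col=0 char='s'
After 2 (G): row=2 col=0 char='f'
After 3 (b): row=1 col=5 char='p'
After 4 (0): row=1 col=0 char='n'
After 5 (b): row=0 col=15 char='o'
After 6 (h): row=0 col=14 char='_'
After 7 (b): row=0 col=10 char='c'
After 8 (j): row=1 col=8 char='k'
After 9 (l): row=1 col=8 char='k'
After 10 (j): row=2 col=8 char='d'
After 11 (k): row=1 col=8 char='k'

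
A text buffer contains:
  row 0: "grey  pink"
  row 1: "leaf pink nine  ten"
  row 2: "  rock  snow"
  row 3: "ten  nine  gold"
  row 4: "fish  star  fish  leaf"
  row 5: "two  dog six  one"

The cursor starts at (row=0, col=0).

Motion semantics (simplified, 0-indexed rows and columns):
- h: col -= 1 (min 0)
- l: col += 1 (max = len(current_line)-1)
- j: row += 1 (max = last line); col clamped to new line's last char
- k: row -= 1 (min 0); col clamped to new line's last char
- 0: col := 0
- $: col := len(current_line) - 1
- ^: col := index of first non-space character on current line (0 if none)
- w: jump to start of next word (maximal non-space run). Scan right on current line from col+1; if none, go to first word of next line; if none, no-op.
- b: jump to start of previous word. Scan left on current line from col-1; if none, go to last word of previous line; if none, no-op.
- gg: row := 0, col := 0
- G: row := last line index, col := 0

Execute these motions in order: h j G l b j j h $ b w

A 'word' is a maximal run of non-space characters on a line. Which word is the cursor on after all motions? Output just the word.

Answer: one

Derivation:
After 1 (h): row=0 col=0 char='g'
After 2 (j): row=1 col=0 char='l'
After 3 (G): row=5 col=0 char='t'
After 4 (l): row=5 col=1 char='w'
After 5 (b): row=5 col=0 char='t'
After 6 (j): row=5 col=0 char='t'
After 7 (j): row=5 col=0 char='t'
After 8 (h): row=5 col=0 char='t'
After 9 ($): row=5 col=16 char='e'
After 10 (b): row=5 col=14 char='o'
After 11 (w): row=5 col=14 char='o'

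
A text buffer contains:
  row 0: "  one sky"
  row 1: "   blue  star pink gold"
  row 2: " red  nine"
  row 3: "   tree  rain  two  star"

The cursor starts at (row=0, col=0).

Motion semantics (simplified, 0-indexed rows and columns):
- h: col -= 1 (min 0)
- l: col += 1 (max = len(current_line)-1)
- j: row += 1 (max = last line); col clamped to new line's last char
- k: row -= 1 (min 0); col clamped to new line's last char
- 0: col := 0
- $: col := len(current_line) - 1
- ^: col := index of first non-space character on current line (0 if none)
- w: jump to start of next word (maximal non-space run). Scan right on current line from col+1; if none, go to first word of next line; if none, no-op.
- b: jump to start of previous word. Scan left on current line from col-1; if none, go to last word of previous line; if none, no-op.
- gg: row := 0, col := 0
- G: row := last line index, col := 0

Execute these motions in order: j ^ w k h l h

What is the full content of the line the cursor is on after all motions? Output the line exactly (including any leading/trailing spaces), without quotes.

Answer:   one sky

Derivation:
After 1 (j): row=1 col=0 char='_'
After 2 (^): row=1 col=3 char='b'
After 3 (w): row=1 col=9 char='s'
After 4 (k): row=0 col=8 char='y'
After 5 (h): row=0 col=7 char='k'
After 6 (l): row=0 col=8 char='y'
After 7 (h): row=0 col=7 char='k'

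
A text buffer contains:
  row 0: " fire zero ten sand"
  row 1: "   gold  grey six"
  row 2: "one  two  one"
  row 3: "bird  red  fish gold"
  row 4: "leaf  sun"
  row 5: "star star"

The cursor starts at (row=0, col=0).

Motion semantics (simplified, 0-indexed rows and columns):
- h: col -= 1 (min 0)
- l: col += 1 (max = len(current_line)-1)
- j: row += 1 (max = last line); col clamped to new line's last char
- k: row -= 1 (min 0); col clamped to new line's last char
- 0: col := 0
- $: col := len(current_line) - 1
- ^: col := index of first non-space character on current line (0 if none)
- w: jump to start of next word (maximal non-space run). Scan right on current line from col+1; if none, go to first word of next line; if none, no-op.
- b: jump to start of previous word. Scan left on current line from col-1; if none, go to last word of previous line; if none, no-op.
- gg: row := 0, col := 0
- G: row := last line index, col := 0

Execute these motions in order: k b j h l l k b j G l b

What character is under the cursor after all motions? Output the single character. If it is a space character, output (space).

Answer: s

Derivation:
After 1 (k): row=0 col=0 char='_'
After 2 (b): row=0 col=0 char='_'
After 3 (j): row=1 col=0 char='_'
After 4 (h): row=1 col=0 char='_'
After 5 (l): row=1 col=1 char='_'
After 6 (l): row=1 col=2 char='_'
After 7 (k): row=0 col=2 char='i'
After 8 (b): row=0 col=1 char='f'
After 9 (j): row=1 col=1 char='_'
After 10 (G): row=5 col=0 char='s'
After 11 (l): row=5 col=1 char='t'
After 12 (b): row=5 col=0 char='s'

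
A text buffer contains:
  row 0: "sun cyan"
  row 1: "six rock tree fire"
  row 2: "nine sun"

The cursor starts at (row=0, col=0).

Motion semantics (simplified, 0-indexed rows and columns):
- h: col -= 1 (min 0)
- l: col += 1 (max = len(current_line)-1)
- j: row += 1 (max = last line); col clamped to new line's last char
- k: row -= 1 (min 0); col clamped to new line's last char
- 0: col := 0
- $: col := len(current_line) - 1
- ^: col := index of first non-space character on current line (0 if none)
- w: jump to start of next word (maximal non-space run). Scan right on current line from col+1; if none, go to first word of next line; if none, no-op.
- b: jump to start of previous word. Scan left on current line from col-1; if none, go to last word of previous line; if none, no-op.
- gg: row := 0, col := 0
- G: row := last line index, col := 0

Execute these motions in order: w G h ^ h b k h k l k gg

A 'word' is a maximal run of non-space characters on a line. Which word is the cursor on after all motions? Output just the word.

Answer: sun

Derivation:
After 1 (w): row=0 col=4 char='c'
After 2 (G): row=2 col=0 char='n'
After 3 (h): row=2 col=0 char='n'
After 4 (^): row=2 col=0 char='n'
After 5 (h): row=2 col=0 char='n'
After 6 (b): row=1 col=14 char='f'
After 7 (k): row=0 col=7 char='n'
After 8 (h): row=0 col=6 char='a'
After 9 (k): row=0 col=6 char='a'
After 10 (l): row=0 col=7 char='n'
After 11 (k): row=0 col=7 char='n'
After 12 (gg): row=0 col=0 char='s'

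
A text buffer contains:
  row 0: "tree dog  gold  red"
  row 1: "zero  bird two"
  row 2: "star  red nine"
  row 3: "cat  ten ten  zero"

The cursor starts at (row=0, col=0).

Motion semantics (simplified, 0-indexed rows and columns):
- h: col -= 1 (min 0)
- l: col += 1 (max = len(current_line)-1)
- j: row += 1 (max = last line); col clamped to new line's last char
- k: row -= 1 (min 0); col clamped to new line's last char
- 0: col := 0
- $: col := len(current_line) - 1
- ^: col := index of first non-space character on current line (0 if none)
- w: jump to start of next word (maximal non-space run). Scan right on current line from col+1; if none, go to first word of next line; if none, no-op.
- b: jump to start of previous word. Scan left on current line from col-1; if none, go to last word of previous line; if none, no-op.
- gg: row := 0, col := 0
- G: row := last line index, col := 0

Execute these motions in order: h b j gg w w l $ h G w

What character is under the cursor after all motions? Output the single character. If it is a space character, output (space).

After 1 (h): row=0 col=0 char='t'
After 2 (b): row=0 col=0 char='t'
After 3 (j): row=1 col=0 char='z'
After 4 (gg): row=0 col=0 char='t'
After 5 (w): row=0 col=5 char='d'
After 6 (w): row=0 col=10 char='g'
After 7 (l): row=0 col=11 char='o'
After 8 ($): row=0 col=18 char='d'
After 9 (h): row=0 col=17 char='e'
After 10 (G): row=3 col=0 char='c'
After 11 (w): row=3 col=5 char='t'

Answer: t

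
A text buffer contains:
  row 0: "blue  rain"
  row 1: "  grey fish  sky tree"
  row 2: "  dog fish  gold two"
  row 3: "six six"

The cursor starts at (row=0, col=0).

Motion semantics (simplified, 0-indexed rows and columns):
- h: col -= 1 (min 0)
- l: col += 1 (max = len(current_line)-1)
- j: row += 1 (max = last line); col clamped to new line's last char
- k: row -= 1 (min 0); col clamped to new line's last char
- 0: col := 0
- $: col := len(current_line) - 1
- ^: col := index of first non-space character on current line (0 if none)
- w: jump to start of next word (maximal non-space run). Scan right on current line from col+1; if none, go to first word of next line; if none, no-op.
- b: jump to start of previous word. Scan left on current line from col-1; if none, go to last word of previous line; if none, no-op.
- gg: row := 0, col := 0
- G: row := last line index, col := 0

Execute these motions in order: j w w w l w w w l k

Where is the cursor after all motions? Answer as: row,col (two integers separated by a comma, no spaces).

Answer: 1,7

Derivation:
After 1 (j): row=1 col=0 char='_'
After 2 (w): row=1 col=2 char='g'
After 3 (w): row=1 col=7 char='f'
After 4 (w): row=1 col=13 char='s'
After 5 (l): row=1 col=14 char='k'
After 6 (w): row=1 col=17 char='t'
After 7 (w): row=2 col=2 char='d'
After 8 (w): row=2 col=6 char='f'
After 9 (l): row=2 col=7 char='i'
After 10 (k): row=1 col=7 char='f'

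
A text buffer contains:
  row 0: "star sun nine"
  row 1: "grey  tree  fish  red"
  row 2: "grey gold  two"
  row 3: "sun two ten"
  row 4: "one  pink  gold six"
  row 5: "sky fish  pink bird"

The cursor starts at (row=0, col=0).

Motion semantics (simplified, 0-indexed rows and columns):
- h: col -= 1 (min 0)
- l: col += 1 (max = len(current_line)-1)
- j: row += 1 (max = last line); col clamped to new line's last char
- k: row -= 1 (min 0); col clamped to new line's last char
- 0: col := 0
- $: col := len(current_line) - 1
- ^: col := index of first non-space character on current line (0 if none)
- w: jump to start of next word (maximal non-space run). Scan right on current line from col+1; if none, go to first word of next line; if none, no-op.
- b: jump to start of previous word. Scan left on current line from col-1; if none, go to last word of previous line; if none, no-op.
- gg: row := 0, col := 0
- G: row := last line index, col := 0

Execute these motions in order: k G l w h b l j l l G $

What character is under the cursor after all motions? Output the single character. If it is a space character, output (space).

After 1 (k): row=0 col=0 char='s'
After 2 (G): row=5 col=0 char='s'
After 3 (l): row=5 col=1 char='k'
After 4 (w): row=5 col=4 char='f'
After 5 (h): row=5 col=3 char='_'
After 6 (b): row=5 col=0 char='s'
After 7 (l): row=5 col=1 char='k'
After 8 (j): row=5 col=1 char='k'
After 9 (l): row=5 col=2 char='y'
After 10 (l): row=5 col=3 char='_'
After 11 (G): row=5 col=0 char='s'
After 12 ($): row=5 col=18 char='d'

Answer: d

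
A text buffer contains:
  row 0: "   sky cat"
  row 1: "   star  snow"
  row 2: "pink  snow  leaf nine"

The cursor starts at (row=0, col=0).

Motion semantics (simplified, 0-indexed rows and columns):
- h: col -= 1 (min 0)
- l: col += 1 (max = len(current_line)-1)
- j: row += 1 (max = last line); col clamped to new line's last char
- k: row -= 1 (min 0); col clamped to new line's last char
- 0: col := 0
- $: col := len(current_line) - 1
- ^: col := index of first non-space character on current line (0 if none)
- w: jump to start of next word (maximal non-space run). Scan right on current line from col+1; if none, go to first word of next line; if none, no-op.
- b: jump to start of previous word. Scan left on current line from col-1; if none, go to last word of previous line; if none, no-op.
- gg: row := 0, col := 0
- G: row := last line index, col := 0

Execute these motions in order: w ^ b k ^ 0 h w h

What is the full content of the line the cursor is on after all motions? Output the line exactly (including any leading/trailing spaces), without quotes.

After 1 (w): row=0 col=3 char='s'
After 2 (^): row=0 col=3 char='s'
After 3 (b): row=0 col=3 char='s'
After 4 (k): row=0 col=3 char='s'
After 5 (^): row=0 col=3 char='s'
After 6 (0): row=0 col=0 char='_'
After 7 (h): row=0 col=0 char='_'
After 8 (w): row=0 col=3 char='s'
After 9 (h): row=0 col=2 char='_'

Answer:    sky cat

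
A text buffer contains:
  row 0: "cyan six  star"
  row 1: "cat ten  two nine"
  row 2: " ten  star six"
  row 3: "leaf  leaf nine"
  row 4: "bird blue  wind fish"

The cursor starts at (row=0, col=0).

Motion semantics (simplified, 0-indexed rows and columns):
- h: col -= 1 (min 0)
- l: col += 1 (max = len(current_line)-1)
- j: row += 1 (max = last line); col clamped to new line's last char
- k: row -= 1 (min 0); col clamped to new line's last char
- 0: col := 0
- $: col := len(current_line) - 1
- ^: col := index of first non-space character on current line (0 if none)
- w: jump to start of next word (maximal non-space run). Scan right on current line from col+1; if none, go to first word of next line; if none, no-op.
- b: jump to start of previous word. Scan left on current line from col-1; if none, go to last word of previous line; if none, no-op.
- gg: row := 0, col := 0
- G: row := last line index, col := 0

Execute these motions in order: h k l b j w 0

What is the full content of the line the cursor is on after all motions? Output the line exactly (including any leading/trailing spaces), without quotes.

Answer: cat ten  two nine

Derivation:
After 1 (h): row=0 col=0 char='c'
After 2 (k): row=0 col=0 char='c'
After 3 (l): row=0 col=1 char='y'
After 4 (b): row=0 col=0 char='c'
After 5 (j): row=1 col=0 char='c'
After 6 (w): row=1 col=4 char='t'
After 7 (0): row=1 col=0 char='c'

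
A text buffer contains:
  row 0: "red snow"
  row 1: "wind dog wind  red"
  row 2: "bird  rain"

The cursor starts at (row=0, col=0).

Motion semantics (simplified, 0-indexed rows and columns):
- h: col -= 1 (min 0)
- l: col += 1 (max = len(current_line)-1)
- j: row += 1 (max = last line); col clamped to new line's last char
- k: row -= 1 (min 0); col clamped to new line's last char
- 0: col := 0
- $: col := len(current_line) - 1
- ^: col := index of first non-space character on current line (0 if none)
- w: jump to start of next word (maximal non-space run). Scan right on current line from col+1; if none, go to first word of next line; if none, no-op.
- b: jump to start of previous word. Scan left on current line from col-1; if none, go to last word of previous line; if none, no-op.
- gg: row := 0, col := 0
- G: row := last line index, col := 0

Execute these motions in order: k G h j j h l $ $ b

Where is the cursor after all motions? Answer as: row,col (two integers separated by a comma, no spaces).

Answer: 2,6

Derivation:
After 1 (k): row=0 col=0 char='r'
After 2 (G): row=2 col=0 char='b'
After 3 (h): row=2 col=0 char='b'
After 4 (j): row=2 col=0 char='b'
After 5 (j): row=2 col=0 char='b'
After 6 (h): row=2 col=0 char='b'
After 7 (l): row=2 col=1 char='i'
After 8 ($): row=2 col=9 char='n'
After 9 ($): row=2 col=9 char='n'
After 10 (b): row=2 col=6 char='r'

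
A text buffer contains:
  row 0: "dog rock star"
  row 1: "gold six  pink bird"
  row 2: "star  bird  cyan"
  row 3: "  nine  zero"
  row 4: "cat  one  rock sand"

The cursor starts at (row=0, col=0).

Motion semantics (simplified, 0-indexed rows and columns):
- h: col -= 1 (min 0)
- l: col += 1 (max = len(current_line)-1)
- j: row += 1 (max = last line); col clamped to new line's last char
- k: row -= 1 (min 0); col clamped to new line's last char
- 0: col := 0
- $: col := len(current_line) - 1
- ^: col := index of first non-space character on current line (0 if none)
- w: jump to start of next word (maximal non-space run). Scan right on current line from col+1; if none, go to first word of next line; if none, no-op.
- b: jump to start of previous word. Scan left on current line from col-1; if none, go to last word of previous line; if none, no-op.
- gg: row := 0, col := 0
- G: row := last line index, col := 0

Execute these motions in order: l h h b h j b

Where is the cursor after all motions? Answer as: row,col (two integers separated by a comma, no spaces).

After 1 (l): row=0 col=1 char='o'
After 2 (h): row=0 col=0 char='d'
After 3 (h): row=0 col=0 char='d'
After 4 (b): row=0 col=0 char='d'
After 5 (h): row=0 col=0 char='d'
After 6 (j): row=1 col=0 char='g'
After 7 (b): row=0 col=9 char='s'

Answer: 0,9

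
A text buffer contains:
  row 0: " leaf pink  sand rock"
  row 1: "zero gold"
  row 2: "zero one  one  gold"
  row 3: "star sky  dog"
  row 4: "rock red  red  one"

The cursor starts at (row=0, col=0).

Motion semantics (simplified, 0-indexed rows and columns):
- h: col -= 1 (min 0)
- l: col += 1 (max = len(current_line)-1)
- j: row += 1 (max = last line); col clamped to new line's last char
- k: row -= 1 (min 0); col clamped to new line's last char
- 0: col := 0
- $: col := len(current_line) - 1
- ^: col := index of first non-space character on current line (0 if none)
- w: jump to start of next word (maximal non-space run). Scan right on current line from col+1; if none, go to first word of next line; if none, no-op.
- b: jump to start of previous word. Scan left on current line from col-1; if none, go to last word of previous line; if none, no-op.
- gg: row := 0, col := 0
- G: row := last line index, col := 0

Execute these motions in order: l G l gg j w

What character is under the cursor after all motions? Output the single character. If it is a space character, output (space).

After 1 (l): row=0 col=1 char='l'
After 2 (G): row=4 col=0 char='r'
After 3 (l): row=4 col=1 char='o'
After 4 (gg): row=0 col=0 char='_'
After 5 (j): row=1 col=0 char='z'
After 6 (w): row=1 col=5 char='g'

Answer: g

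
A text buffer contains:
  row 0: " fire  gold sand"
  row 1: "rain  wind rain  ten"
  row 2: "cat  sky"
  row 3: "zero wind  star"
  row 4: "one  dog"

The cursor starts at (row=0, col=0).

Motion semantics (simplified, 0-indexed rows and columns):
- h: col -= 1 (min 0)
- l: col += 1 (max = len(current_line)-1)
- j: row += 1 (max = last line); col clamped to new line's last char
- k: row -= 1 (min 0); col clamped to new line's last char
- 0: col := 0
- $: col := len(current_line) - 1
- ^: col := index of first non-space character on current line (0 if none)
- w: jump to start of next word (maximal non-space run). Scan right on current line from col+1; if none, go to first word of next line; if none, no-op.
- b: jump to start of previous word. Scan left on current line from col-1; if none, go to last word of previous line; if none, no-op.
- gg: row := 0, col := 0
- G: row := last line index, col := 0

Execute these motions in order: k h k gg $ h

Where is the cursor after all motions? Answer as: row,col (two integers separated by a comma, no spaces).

Answer: 0,14

Derivation:
After 1 (k): row=0 col=0 char='_'
After 2 (h): row=0 col=0 char='_'
After 3 (k): row=0 col=0 char='_'
After 4 (gg): row=0 col=0 char='_'
After 5 ($): row=0 col=15 char='d'
After 6 (h): row=0 col=14 char='n'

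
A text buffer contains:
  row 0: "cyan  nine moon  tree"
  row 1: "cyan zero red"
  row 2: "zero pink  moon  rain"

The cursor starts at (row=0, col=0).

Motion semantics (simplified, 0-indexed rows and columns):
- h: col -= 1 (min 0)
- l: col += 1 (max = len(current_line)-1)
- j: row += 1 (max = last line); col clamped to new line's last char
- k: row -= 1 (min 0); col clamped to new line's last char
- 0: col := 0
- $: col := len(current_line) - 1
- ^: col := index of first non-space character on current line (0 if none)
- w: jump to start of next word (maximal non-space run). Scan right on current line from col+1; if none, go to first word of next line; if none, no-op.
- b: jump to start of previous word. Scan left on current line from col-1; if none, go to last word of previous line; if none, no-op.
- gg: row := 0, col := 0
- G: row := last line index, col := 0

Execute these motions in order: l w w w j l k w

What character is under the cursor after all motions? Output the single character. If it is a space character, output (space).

After 1 (l): row=0 col=1 char='y'
After 2 (w): row=0 col=6 char='n'
After 3 (w): row=0 col=11 char='m'
After 4 (w): row=0 col=17 char='t'
After 5 (j): row=1 col=12 char='d'
After 6 (l): row=1 col=12 char='d'
After 7 (k): row=0 col=12 char='o'
After 8 (w): row=0 col=17 char='t'

Answer: t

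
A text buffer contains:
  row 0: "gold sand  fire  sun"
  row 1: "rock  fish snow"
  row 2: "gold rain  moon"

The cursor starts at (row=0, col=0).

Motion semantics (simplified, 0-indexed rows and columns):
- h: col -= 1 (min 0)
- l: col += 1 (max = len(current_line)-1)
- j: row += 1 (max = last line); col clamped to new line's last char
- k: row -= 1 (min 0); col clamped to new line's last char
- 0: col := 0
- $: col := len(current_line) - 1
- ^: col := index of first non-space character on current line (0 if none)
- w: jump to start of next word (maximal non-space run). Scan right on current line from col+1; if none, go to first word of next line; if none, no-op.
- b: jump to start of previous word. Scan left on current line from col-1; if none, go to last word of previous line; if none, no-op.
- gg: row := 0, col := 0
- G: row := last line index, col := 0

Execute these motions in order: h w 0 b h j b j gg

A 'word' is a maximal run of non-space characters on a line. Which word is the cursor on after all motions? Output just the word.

Answer: gold

Derivation:
After 1 (h): row=0 col=0 char='g'
After 2 (w): row=0 col=5 char='s'
After 3 (0): row=0 col=0 char='g'
After 4 (b): row=0 col=0 char='g'
After 5 (h): row=0 col=0 char='g'
After 6 (j): row=1 col=0 char='r'
After 7 (b): row=0 col=17 char='s'
After 8 (j): row=1 col=14 char='w'
After 9 (gg): row=0 col=0 char='g'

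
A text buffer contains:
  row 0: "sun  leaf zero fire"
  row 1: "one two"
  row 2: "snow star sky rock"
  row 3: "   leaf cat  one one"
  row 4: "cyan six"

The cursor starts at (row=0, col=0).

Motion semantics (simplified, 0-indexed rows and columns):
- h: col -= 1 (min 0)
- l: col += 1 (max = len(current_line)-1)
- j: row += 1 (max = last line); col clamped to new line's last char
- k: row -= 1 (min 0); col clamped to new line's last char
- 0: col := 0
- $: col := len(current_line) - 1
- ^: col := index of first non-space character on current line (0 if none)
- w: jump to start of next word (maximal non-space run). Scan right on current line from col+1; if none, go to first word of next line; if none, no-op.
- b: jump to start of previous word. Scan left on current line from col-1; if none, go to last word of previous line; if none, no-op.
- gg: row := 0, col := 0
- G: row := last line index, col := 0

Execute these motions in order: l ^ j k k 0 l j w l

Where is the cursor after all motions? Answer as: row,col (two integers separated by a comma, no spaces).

Answer: 1,5

Derivation:
After 1 (l): row=0 col=1 char='u'
After 2 (^): row=0 col=0 char='s'
After 3 (j): row=1 col=0 char='o'
After 4 (k): row=0 col=0 char='s'
After 5 (k): row=0 col=0 char='s'
After 6 (0): row=0 col=0 char='s'
After 7 (l): row=0 col=1 char='u'
After 8 (j): row=1 col=1 char='n'
After 9 (w): row=1 col=4 char='t'
After 10 (l): row=1 col=5 char='w'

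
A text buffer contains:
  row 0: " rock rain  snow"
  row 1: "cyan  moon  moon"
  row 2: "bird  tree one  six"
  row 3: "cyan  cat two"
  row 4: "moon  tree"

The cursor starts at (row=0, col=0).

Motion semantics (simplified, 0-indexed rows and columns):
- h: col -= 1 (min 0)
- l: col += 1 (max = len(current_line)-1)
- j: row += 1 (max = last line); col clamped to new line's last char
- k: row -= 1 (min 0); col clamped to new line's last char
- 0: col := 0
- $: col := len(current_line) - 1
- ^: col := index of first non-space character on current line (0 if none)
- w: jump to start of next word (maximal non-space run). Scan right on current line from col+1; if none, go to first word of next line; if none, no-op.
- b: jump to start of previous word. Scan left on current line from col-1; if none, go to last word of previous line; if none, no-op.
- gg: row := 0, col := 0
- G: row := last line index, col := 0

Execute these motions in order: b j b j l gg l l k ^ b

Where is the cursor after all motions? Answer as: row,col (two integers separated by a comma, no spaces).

After 1 (b): row=0 col=0 char='_'
After 2 (j): row=1 col=0 char='c'
After 3 (b): row=0 col=12 char='s'
After 4 (j): row=1 col=12 char='m'
After 5 (l): row=1 col=13 char='o'
After 6 (gg): row=0 col=0 char='_'
After 7 (l): row=0 col=1 char='r'
After 8 (l): row=0 col=2 char='o'
After 9 (k): row=0 col=2 char='o'
After 10 (^): row=0 col=1 char='r'
After 11 (b): row=0 col=1 char='r'

Answer: 0,1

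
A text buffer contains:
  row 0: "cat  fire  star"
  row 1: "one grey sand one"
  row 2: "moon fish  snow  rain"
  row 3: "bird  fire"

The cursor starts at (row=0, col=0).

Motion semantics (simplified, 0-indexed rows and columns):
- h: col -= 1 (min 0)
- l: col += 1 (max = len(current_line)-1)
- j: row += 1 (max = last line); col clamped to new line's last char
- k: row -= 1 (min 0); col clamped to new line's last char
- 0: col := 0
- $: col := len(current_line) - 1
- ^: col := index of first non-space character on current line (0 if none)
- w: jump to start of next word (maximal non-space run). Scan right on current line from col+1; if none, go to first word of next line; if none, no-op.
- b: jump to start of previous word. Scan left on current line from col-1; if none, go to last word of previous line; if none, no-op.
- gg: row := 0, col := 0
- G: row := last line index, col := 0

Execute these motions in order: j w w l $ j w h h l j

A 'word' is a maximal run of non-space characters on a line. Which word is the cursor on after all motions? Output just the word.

After 1 (j): row=1 col=0 char='o'
After 2 (w): row=1 col=4 char='g'
After 3 (w): row=1 col=9 char='s'
After 4 (l): row=1 col=10 char='a'
After 5 ($): row=1 col=16 char='e'
After 6 (j): row=2 col=16 char='_'
After 7 (w): row=2 col=17 char='r'
After 8 (h): row=2 col=16 char='_'
After 9 (h): row=2 col=15 char='_'
After 10 (l): row=2 col=16 char='_'
After 11 (j): row=3 col=9 char='e'

Answer: fire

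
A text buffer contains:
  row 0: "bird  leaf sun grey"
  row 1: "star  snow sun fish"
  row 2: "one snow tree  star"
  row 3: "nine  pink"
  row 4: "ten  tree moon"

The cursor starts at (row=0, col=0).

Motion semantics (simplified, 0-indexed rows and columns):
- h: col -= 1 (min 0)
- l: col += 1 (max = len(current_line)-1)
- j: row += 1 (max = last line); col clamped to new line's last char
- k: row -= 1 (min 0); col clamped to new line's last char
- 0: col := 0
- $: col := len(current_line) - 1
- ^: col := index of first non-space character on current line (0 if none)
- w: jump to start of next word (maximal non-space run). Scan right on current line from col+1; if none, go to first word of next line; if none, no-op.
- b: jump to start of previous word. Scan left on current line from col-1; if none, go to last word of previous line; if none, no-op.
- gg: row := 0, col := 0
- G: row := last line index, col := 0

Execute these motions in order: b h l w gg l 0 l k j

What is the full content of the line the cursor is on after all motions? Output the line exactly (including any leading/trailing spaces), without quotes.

After 1 (b): row=0 col=0 char='b'
After 2 (h): row=0 col=0 char='b'
After 3 (l): row=0 col=1 char='i'
After 4 (w): row=0 col=6 char='l'
After 5 (gg): row=0 col=0 char='b'
After 6 (l): row=0 col=1 char='i'
After 7 (0): row=0 col=0 char='b'
After 8 (l): row=0 col=1 char='i'
After 9 (k): row=0 col=1 char='i'
After 10 (j): row=1 col=1 char='t'

Answer: star  snow sun fish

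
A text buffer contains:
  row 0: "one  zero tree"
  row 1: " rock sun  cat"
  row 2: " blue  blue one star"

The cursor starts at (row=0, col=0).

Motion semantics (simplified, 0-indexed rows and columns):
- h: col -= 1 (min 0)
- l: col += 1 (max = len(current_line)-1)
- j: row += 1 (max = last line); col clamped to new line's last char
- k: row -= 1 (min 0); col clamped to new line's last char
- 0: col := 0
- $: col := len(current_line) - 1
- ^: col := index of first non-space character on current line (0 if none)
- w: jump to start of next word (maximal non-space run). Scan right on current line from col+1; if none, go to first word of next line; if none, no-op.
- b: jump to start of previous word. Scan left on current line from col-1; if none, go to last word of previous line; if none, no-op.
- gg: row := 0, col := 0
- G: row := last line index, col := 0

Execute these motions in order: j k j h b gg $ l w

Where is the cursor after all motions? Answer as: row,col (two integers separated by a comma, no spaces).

Answer: 1,1

Derivation:
After 1 (j): row=1 col=0 char='_'
After 2 (k): row=0 col=0 char='o'
After 3 (j): row=1 col=0 char='_'
After 4 (h): row=1 col=0 char='_'
After 5 (b): row=0 col=10 char='t'
After 6 (gg): row=0 col=0 char='o'
After 7 ($): row=0 col=13 char='e'
After 8 (l): row=0 col=13 char='e'
After 9 (w): row=1 col=1 char='r'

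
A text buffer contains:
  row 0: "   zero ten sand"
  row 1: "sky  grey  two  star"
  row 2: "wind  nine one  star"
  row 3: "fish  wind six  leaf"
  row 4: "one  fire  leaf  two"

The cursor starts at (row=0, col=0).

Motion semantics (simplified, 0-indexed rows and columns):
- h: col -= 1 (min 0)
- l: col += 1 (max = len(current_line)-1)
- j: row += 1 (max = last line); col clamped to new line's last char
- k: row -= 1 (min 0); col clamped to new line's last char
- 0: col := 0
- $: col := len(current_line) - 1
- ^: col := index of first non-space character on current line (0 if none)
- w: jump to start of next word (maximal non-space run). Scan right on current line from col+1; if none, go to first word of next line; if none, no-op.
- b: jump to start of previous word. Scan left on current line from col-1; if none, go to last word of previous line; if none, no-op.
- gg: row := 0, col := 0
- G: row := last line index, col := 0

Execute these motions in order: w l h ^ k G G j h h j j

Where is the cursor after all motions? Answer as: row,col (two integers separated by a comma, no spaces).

After 1 (w): row=0 col=3 char='z'
After 2 (l): row=0 col=4 char='e'
After 3 (h): row=0 col=3 char='z'
After 4 (^): row=0 col=3 char='z'
After 5 (k): row=0 col=3 char='z'
After 6 (G): row=4 col=0 char='o'
After 7 (G): row=4 col=0 char='o'
After 8 (j): row=4 col=0 char='o'
After 9 (h): row=4 col=0 char='o'
After 10 (h): row=4 col=0 char='o'
After 11 (j): row=4 col=0 char='o'
After 12 (j): row=4 col=0 char='o'

Answer: 4,0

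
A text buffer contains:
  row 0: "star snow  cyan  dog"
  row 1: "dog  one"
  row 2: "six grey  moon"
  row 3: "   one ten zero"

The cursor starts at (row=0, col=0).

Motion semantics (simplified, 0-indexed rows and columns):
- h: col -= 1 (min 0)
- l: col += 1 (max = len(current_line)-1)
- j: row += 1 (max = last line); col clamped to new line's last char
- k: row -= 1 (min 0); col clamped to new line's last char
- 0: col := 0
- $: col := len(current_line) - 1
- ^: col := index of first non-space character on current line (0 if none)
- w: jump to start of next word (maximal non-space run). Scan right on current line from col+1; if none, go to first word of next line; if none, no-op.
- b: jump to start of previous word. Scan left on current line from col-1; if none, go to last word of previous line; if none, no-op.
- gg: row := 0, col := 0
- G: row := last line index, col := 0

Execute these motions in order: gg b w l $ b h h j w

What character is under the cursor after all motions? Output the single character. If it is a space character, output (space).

Answer: s

Derivation:
After 1 (gg): row=0 col=0 char='s'
After 2 (b): row=0 col=0 char='s'
After 3 (w): row=0 col=5 char='s'
After 4 (l): row=0 col=6 char='n'
After 5 ($): row=0 col=19 char='g'
After 6 (b): row=0 col=17 char='d'
After 7 (h): row=0 col=16 char='_'
After 8 (h): row=0 col=15 char='_'
After 9 (j): row=1 col=7 char='e'
After 10 (w): row=2 col=0 char='s'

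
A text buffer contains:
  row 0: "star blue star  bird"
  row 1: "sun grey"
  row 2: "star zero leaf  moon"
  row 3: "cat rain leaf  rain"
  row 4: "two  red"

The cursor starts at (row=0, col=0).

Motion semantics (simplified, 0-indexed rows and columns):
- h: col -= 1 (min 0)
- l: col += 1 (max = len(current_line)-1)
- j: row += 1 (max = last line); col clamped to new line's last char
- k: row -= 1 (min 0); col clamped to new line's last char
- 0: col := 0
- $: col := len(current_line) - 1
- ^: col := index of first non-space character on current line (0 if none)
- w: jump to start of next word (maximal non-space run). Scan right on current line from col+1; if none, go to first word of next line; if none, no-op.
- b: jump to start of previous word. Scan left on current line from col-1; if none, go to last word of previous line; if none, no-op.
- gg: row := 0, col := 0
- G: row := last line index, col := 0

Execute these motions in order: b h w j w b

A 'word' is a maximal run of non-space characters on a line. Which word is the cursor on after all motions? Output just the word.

Answer: grey

Derivation:
After 1 (b): row=0 col=0 char='s'
After 2 (h): row=0 col=0 char='s'
After 3 (w): row=0 col=5 char='b'
After 4 (j): row=1 col=5 char='r'
After 5 (w): row=2 col=0 char='s'
After 6 (b): row=1 col=4 char='g'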